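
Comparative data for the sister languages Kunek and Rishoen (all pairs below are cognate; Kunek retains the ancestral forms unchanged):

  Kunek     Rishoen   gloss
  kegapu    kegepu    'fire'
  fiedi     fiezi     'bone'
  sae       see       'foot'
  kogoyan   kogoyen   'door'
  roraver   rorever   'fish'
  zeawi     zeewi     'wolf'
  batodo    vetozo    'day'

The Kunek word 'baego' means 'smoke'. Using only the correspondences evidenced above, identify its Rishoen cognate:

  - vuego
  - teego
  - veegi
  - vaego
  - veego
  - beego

veego

batodo ~ vetozo — Kunek b corresponds to Rishoen v word-initially before a back vowel.
sae ~ see — Kunek a corresponds to Rishoen e after a consonant, before a front vowel.
Applying these to Kunek 'baego':
  baego → vaego   (b→v word-initially before a back vowel)
  vaego → veego   (a→e after a consonant, before a front vowel)
So the Rishoen cognate is 'veego'.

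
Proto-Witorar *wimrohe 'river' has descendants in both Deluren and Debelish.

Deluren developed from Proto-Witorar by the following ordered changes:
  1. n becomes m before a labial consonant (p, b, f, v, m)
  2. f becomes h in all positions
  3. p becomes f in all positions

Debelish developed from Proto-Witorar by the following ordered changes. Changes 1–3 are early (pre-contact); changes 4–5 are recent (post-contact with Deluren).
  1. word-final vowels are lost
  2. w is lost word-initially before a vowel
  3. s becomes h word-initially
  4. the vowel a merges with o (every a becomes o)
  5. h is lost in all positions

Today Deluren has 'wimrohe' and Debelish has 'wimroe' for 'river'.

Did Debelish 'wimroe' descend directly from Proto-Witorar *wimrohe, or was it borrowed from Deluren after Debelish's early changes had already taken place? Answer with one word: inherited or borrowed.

borrowed

If inherited, *wimrohe would pass through all of Debelish's changes:
Debelish: *wimrohe > wimroh > imroh > imro  (by apocope, glide loss, h-loss)
If borrowed from Deluren 'wimrohe' after the early changes, it would undergo only the recent ones:
  rule 4 (vowel merger): no change (wimrohe)
  rule 5 (h-loss): wimrohe → wimroe
  ⇒ as a loan: wimroe
Debelish 'wimroe' matches the loan outcome 'wimroe', not the inherited 'imro' — it skipped the early Debelish changes, so it was borrowed from Deluren.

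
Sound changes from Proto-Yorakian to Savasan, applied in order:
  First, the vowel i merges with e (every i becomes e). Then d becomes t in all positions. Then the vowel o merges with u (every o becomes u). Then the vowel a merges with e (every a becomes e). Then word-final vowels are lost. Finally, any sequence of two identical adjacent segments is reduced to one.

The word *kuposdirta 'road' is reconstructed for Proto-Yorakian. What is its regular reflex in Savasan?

kupustert

Savasan: start from *kuposdirta.
  rule 1 (vowel merger): kuposdirta → kuposderta
  rule 2 (unconditioned shift): kuposderta → kuposterta
  rule 3 (vowel merger): kuposterta → kupusterta
  rule 4 (vowel merger): kupusterta → kupusterte
  rule 5 (apocope): kupusterte → kupustert
  rule 6: no change — kupustert
  ⇒ Savasan kupustert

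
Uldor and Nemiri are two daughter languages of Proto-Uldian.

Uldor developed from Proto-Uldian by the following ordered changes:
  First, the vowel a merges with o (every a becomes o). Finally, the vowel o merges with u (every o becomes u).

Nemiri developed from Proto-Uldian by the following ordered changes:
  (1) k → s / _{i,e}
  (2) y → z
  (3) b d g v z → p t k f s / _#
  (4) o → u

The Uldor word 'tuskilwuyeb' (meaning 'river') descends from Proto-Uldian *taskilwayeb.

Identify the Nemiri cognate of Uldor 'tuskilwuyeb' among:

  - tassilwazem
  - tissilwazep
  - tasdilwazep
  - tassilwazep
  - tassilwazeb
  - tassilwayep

Nemiri: *taskilwayeb
  taskilwayeb → tassilwayeb   [palatalisation]
  tassilwayeb → tassilwazeb   [unconditioned shift]
  tassilwazeb → tassilwazep   [final devoicing]
  tassilwazep (rule 4 does not apply)
  giving Nemiri tassilwazep.
Among the options, 'tassilwazep' alone shows every Nemiri change applied in order.

tassilwazep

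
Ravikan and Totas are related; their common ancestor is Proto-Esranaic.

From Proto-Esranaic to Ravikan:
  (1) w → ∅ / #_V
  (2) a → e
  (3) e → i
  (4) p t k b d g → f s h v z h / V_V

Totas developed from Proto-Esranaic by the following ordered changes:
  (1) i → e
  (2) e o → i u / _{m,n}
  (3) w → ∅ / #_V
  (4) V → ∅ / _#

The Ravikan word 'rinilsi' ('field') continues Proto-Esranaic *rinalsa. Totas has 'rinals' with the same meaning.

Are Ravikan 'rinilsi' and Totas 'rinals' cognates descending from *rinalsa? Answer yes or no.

yes

Derive the expected Totas reflex of *rinalsa:
Totas: *rinalsa
  rinalsa → renalsa   [vowel merger]
  renalsa → rinalsa   [pre-nasal raising]
  rinalsa (rule 3 does not apply)
  rinalsa → rinals   [apocope]
  giving Totas rinals.
Totas 'rinals' matches the regular reflex exactly, so the pair is cognate.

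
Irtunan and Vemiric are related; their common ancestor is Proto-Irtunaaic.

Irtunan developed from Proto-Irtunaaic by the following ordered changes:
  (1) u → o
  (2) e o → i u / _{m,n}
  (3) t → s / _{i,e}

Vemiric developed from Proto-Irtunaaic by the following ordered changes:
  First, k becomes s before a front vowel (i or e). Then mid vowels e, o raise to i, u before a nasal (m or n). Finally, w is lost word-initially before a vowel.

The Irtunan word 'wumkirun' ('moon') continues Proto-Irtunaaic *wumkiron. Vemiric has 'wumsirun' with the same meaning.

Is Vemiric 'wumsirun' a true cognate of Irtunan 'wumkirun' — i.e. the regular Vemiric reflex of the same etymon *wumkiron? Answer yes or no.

no

Derive the expected Vemiric reflex of *wumkiron:
Vemiric: *wumkiron
  wumkiron → wumsiron   [palatalisation]
  wumsiron → wumsirun   [pre-nasal raising]
  wumsirun → umsirun   [glide loss]
  giving Vemiric umsirun.
The regular Vemiric reflex would be 'umsirun', but the attested form is 'wumsirun'. The correspondence is irregular, so they are not cognates (the Vemiric form has a different source).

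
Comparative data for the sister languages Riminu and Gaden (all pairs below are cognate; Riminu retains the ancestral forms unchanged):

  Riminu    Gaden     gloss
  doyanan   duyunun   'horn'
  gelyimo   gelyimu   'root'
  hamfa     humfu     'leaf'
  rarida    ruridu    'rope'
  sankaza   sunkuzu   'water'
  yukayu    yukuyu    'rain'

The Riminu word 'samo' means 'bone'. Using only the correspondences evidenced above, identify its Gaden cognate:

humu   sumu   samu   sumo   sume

sumu

hamfa ~ humfu — Riminu a corresponds to Gaden u after a consonant, before a nasal.
gelyimo ~ gelyimu — Riminu o corresponds to Gaden u word-finally.
Applying these to Riminu 'samo':
  samo → sumo   (a→u after a consonant, before a nasal)
  sumo → sumu   (o→u word-finally)
So the Gaden cognate is 'sumu'.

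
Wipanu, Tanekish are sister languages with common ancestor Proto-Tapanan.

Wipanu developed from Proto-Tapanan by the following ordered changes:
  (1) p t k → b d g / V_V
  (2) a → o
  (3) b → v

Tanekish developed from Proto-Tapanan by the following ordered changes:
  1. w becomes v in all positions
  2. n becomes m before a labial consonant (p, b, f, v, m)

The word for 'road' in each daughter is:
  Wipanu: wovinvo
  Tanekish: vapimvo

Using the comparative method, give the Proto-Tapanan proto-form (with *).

Position 2: Wipanu has o, Tanekish has a. Tanekish preserves a here (none of its changes turn any other segment into a), so the proto-segment is *a.
Position 3: Wipanu has v, Tanekish has p. Tanekish preserves p here (none of its changes turn any other segment into p), so the proto-segment is *p.
Position 5: Wipanu has n, Tanekish has m. Wipanu preserves n here (none of its changes turn any other segment into n), so the proto-segment is *n.
Verify the candidate proto-form against each daughter:
Wipanu: *wapinvo
  wapinvo → wabinvo   [intervocalic voicing]
  wabinvo → wobinvo   [vowel merger]
  wobinvo → wovinvo   [unconditioned shift]
  giving Wipanu wovinvo.
Tanekish: *wapinvo
  wapinvo → vapinvo   [unconditioned shift]
  vapinvo → vapimvo   [nasal place assimilation]
  giving Tanekish vapimvo.
Only *wapinvo yields all of Wipanu wovinvo, Tanekish vapimvo.

*wapinvo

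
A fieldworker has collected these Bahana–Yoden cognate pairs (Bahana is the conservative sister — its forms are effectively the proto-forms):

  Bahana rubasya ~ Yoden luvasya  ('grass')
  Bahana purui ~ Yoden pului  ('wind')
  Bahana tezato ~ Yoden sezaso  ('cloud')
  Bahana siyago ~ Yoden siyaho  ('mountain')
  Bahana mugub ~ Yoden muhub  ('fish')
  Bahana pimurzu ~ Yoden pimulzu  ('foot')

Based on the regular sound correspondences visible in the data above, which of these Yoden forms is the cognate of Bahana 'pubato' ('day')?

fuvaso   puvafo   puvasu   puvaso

puvaso

rubasya ~ luvasya — Bahana b corresponds to Yoden v between vowels (before a back vowel).
tezato ~ sezaso — Bahana t corresponds to Yoden s between vowels (before a back vowel).
Applying these to Bahana 'pubato':
  pubato → puvato   (b→v between vowels (before a back vowel))
  puvato → puvaso   (t→s between vowels (before a back vowel))
So the Yoden cognate is 'puvaso'.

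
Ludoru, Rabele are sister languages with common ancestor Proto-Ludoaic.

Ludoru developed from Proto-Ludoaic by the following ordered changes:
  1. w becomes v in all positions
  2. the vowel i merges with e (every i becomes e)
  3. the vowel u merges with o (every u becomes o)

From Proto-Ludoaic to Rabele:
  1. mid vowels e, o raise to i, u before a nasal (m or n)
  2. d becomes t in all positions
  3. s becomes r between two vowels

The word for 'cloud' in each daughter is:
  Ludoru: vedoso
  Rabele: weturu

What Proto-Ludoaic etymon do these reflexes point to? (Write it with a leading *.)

Position 5: Ludoru has s, Rabele has r. Ludoru preserves s here (none of its changes turn any other segment into s), so the proto-segment is *s.
Position 4: Ludoru has o, Rabele has u. Taking the neighbouring segments as reconstructed: Ludoru o could go back to *o or *u; Rabele u can only go back to *u — the one source consistent with every daughter is *u.
Position 6: Ludoru has o, Rabele has u. Taking the neighbouring segments as reconstructed: Ludoru o could go back to *o or *u; Rabele u can only go back to *u — the one source consistent with every daughter is *u.
Continuing position by position gives *wedusu; check it forward:
Ludoru: start from *wedusu.
  rule 1 (unconditioned shift): wedusu → vedusu
  rule 2: no change — vedusu
  rule 3 (vowel merger): vedusu → vedoso
  ⇒ Ludoru vedoso
Rabele: *wedusu
  wedusu (rule 1 does not apply)
  wedusu → wetusu   [unconditioned shift]
  wetusu → weturu   [rhotacism]
  giving Rabele weturu.
No other proto-form is consistent with every reflex, so the reconstruction is *wedusu.

*wedusu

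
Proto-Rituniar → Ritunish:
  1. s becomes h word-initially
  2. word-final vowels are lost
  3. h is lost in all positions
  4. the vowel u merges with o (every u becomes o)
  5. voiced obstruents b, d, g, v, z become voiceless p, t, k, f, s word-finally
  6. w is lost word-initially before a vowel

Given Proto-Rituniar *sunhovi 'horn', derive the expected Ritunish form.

Ritunish: *sunhovi > hunhovi > hunhov > unov > onov > onof  (by debuccalisation, apocope, h-loss, vowel merger, final devoicing)

onof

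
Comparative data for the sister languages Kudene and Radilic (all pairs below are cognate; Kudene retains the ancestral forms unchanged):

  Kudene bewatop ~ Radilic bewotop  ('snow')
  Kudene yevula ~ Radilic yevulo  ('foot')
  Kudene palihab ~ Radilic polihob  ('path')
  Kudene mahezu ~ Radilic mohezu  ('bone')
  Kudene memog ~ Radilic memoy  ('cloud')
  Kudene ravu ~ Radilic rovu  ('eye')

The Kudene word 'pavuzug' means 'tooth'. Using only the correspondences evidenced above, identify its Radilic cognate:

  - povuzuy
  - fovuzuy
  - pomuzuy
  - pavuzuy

povuzuy

ravu ~ rovu — Kudene a corresponds to Radilic o after a consonant, before a labial obstruent.
memog ~ memoy — Kudene g corresponds to Radilic y word-finally.
Applying these to Kudene 'pavuzug':
  pavuzug → povuzug   (a→o after a consonant, before a labial obstruent)
  povuzug → povuzuy   (g→y word-finally)
So the Radilic cognate is 'povuzuy'.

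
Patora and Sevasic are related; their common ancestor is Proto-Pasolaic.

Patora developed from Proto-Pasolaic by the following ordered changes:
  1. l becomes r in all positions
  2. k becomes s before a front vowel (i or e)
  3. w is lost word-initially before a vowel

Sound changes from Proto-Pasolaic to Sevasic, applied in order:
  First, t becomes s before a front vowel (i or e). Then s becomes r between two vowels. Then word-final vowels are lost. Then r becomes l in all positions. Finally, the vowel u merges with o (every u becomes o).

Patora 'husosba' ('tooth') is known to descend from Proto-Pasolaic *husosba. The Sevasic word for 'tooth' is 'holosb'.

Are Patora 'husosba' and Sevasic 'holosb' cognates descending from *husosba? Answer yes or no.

Derive the expected Sevasic reflex of *husosba:
Sevasic: start from *husosba.
  rule 1: no change — husosba
  rule 2 (rhotacism): husosba → hurosba
  rule 3 (apocope): hurosba → hurosb
  rule 4 (unconditioned shift): hurosb → hulosb
  rule 5 (vowel merger): hulosb → holosb
  ⇒ Sevasic holosb
Sevasic 'holosb' matches the regular reflex exactly, so the pair is cognate.

yes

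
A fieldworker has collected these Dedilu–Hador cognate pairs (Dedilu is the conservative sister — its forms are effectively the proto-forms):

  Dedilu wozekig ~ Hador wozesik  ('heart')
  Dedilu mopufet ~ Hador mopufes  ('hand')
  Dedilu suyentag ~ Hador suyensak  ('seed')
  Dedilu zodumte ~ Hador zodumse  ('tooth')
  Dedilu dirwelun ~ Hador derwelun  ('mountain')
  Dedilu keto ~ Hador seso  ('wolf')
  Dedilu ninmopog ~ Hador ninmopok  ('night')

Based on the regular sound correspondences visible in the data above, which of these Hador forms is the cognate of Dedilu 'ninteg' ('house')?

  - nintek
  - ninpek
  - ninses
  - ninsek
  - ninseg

ninsek

zodumte ~ zodumse — Dedilu t corresponds to Hador s after a consonant, before a front vowel.
wozekig ~ wozesik, suyentag ~ suyensak — Dedilu g corresponds to Hador k word-finally.
Applying these to Dedilu 'ninteg':
  ninteg → ninseg   (t→s after a consonant, before a front vowel)
  ninseg → ninsek   (g→k word-finally)
So the Hador cognate is 'ninsek'.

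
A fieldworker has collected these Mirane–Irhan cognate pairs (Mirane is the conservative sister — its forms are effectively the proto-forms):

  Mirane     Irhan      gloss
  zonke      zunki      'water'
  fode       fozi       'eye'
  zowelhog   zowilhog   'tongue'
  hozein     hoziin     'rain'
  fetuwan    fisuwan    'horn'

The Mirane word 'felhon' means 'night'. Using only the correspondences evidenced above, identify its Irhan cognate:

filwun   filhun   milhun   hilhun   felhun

filhun

zowelhog ~ zowilhog, fetuwan ~ fisuwan — Mirane e corresponds to Irhan i after a consonant, before a consonant other than r, m, n, p, b, f, v.
zonke ~ zunki — Mirane o corresponds to Irhan u after a consonant, before a nasal.
Applying these to Mirane 'felhon':
  felhon → filhon   (e→i after a consonant, before a consonant other than r, m, n, p, b, f, v)
  filhon → filhun   (o→u after a consonant, before a nasal)
So the Irhan cognate is 'filhun'.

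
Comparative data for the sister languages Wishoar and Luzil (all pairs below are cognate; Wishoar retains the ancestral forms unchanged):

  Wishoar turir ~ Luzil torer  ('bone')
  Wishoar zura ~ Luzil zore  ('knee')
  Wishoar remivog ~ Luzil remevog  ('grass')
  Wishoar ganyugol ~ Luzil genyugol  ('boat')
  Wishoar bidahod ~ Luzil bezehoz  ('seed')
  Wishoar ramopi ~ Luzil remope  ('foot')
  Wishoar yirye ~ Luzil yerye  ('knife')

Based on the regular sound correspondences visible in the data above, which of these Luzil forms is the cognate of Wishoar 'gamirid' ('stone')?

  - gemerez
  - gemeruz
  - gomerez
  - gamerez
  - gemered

ramopi ~ remope — Wishoar a corresponds to Luzil e after a consonant, before a nasal.
turir ~ torer, yirye ~ yerye — Wishoar i corresponds to Luzil e after a consonant, before r.
bidahod ~ bezehoz — Wishoar i corresponds to Luzil e after a consonant, before a consonant other than r, m, n, p, b, f, v.
bidahod ~ bezehoz — Wishoar d corresponds to Luzil z word-finally.
Applying these to Wishoar 'gamirid':
  gamirid → gemirid   (a→e after a consonant, before a nasal)
  gemirid → gemerid   (i→e after a consonant, before r)
  gemerid → gemered   (i→e after a consonant, before a consonant other than r, m, n, p, b, f, v)
  gemered → gemerez   (d→z word-finally)
So the Luzil cognate is 'gemerez'.

gemerez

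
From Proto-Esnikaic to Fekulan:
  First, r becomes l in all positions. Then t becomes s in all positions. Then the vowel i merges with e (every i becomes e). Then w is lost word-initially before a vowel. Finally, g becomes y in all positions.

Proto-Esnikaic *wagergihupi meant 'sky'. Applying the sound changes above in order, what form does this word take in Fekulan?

Fekulan: *wagergihupi > wagelgihupi > wagelgehupe > agelgehupe > ayelyehupe  (by unconditioned shift, vowel merger, glide loss, unconditioned shift)

ayelyehupe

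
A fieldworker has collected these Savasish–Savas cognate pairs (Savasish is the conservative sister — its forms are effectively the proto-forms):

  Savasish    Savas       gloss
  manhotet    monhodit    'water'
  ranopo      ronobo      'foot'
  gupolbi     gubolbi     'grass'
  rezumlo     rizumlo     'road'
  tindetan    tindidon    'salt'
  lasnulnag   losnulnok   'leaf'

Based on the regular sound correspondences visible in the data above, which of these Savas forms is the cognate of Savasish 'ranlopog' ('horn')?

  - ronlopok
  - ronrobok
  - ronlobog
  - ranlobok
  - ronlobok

manhotet ~ monhodit, ranopo ~ ronobo — Savasish a corresponds to Savas o after a consonant, before a nasal.
ranopo ~ ronobo, gupolbi ~ gubolbi — Savasish p corresponds to Savas b between vowels (before a back vowel).
lasnulnag ~ losnulnok — Savasish g corresponds to Savas k word-finally.
Applying these to Savasish 'ranlopog':
  ranlopog → ronlopog   (a→o after a consonant, before a nasal)
  ronlopog → ronlobog   (p→b between vowels (before a back vowel))
  ronlobog → ronlobok   (g→k word-finally)
So the Savas cognate is 'ronlobok'.

ronlobok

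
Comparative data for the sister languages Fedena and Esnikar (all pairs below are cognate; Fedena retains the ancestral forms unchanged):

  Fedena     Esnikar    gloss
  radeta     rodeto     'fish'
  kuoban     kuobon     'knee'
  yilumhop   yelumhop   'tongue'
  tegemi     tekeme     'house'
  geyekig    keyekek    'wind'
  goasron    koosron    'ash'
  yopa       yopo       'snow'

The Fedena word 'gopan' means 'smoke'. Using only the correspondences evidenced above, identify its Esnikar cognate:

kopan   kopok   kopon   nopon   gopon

goasron ~ koosron — Fedena g corresponds to Esnikar k word-initially before a back vowel.
kuoban ~ kuobon — Fedena a corresponds to Esnikar o after a consonant, before a nasal.
Applying these to Fedena 'gopan':
  gopan → kopan   (g→k word-initially before a back vowel)
  kopan → kopon   (a→o after a consonant, before a nasal)
So the Esnikar cognate is 'kopon'.

kopon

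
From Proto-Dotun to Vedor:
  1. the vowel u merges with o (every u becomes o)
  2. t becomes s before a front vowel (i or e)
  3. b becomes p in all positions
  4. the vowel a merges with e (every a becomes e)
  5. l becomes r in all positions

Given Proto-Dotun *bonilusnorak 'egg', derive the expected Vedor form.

Vedor: *bonilusnorak
  bonilusnorak → bonilosnorak   [vowel merger]
  bonilosnorak (rule 2 does not apply)
  bonilosnorak → ponilosnorak   [unconditioned shift]
  ponilosnorak → ponilosnorek   [vowel merger]
  ponilosnorek → ponirosnorek   [unconditioned shift]
  giving Vedor ponirosnorek.

ponirosnorek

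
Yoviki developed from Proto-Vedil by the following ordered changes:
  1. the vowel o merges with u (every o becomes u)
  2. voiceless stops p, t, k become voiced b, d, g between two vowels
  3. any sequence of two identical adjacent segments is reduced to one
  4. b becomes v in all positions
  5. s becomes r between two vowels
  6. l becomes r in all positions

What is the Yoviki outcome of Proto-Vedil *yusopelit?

yuruverit

Yoviki: start from *yusopelit.
  rule 1 (vowel merger): yusopelit → yusupelit
  rule 2 (intervocalic voicing): yusupelit → yusubelit
  rule 3: no change — yusubelit
  rule 4 (unconditioned shift): yusubelit → yusuvelit
  rule 5 (rhotacism): yusuvelit → yuruvelit
  rule 6 (unconditioned shift): yuruvelit → yuruverit
  ⇒ Yoviki yuruverit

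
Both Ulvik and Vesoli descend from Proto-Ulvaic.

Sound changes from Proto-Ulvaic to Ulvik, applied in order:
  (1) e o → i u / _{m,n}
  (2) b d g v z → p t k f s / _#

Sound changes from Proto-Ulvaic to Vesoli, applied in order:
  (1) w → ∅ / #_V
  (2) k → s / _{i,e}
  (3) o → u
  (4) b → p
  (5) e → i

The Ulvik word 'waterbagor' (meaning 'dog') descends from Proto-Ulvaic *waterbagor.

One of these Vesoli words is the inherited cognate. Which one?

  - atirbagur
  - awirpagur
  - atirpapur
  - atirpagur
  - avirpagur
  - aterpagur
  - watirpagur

atirpagur

Vesoli: *waterbagor > aterbagor > aterbagur > aterpagur > atirpagur  (by glide loss, vowel merger, unconditioned shift, vowel merger)
Only 'atirpagur' matches the regular Vesoli development of *waterbagor.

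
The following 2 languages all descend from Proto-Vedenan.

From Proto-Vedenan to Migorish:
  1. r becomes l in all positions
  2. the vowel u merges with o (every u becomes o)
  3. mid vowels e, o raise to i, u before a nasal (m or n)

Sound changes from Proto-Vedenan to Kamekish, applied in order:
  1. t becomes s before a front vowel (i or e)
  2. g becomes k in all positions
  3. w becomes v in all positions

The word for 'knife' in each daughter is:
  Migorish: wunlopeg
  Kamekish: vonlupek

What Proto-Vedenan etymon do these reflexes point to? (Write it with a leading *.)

Position 5: Migorish has o, Kamekish has u. Kamekish preserves u here (none of its changes turn any other segment into u), so the proto-segment is *u.
Position 2: Migorish has u, Kamekish has o. Kamekish preserves o here (none of its changes turn any other segment into o), so the proto-segment is *o.
This points to *wonlupeg. Verify forward in each daughter:
Migorish: *wonlupeg > wonlopeg > wunlopeg  (by vowel merger, pre-nasal raising)
Kamekish: start from *wonlupeg.
  rule 1: no change — wonlupeg
  rule 2 (unconditioned shift): wonlupeg → wonlupek
  rule 3 (unconditioned shift): wonlupek → vonlupek
  ⇒ Kamekish vonlupek
*wonlupeg is the unique common source.

*wonlupeg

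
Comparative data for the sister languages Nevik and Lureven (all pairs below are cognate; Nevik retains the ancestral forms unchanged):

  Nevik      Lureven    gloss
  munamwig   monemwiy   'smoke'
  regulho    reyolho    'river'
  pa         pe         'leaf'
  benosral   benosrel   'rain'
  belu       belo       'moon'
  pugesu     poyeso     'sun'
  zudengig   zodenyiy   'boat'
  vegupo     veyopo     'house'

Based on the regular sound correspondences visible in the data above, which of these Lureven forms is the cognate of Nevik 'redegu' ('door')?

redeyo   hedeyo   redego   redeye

redeyo

regulho ~ reyolho, vegupo ~ veyopo — Nevik g corresponds to Lureven y between vowels (before a back vowel).
belu ~ belo, pugesu ~ poyeso — Nevik u corresponds to Lureven o word-finally.
Applying these to Nevik 'redegu':
  redegu → redeyu   (g→y between vowels (before a back vowel))
  redeyu → redeyo   (u→o word-finally)
So the Lureven cognate is 'redeyo'.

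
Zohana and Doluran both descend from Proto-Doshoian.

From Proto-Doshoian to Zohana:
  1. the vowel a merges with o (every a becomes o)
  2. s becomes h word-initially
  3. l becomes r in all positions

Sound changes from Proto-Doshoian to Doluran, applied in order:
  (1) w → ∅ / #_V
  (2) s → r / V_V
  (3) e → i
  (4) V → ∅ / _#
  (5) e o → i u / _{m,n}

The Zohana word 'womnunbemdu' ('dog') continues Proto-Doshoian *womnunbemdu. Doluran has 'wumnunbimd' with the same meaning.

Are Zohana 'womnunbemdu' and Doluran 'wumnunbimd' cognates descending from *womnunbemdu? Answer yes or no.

no

Derive the expected Doluran reflex of *womnunbemdu:
Doluran: start from *womnunbemdu.
  rule 1 (glide loss): womnunbemdu → omnunbemdu
  rule 2: no change — omnunbemdu
  rule 3 (vowel merger): omnunbemdu → omnunbimdu
  rule 4 (apocope): omnunbimdu → omnunbimd
  rule 5 (pre-nasal raising): omnunbimd → umnunbimd
  ⇒ Doluran umnunbimd
The regular Doluran reflex would be 'umnunbimd', but the attested form is 'wumnunbimd'. The correspondence is irregular, so they are not cognates (the Doluran form has a different source).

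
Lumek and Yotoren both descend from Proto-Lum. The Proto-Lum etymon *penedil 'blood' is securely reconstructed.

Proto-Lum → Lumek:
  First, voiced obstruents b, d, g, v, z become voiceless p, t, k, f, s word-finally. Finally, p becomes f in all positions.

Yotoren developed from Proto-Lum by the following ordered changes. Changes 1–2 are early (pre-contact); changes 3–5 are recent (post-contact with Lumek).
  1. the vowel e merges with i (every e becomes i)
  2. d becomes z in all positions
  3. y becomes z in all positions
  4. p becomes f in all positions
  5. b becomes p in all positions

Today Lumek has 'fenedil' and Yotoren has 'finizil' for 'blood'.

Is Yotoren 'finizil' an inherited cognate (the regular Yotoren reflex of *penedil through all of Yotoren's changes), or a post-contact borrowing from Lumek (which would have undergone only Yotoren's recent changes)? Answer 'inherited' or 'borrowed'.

If inherited, *penedil would pass through all of Yotoren's changes:
Yotoren: *penedil
  penedil → pinidil   [vowel merger]
  pinidil → pinizil   [unconditioned shift]
  pinizil (rule 3 does not apply)
  pinizil → finizil   [unconditioned shift]
  finizil (rule 5 does not apply)
  giving Yotoren finizil.
If borrowed from Lumek 'fenedil' after the early changes, it would undergo only the recent ones:
  rule 3 (unconditioned shift): no change (fenedil)
  rule 4 (unconditioned shift): no change (fenedil)
  rule 5 (unconditioned shift): no change (fenedil)
  ⇒ as a loan: fenedil
Yotoren 'finizil' matches the inherited outcome exactly, so it is an inherited cognate, not a loan.

inherited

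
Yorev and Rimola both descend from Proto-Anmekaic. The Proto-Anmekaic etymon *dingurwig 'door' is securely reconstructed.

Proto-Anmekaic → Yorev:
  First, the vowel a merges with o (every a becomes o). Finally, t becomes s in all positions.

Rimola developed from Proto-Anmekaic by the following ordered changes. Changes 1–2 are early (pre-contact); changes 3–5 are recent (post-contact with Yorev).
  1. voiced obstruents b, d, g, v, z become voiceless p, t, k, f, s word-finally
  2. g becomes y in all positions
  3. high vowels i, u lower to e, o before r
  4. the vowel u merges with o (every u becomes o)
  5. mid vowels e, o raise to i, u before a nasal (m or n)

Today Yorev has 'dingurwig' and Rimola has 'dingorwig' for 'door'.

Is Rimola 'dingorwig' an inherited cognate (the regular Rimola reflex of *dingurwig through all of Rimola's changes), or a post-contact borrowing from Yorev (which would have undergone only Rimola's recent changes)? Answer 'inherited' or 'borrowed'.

If inherited, *dingurwig would pass through all of Rimola's changes:
Rimola: start from *dingurwig.
  rule 1 (final devoicing): dingurwig → dingurwik
  rule 2 (unconditioned shift): dingurwik → dinyurwik
  rule 3 (pre-rhotic lowering): dinyurwik → dinyorwik
  rule 4: no change — dinyorwik
  rule 5: no change — dinyorwik
  ⇒ Rimola dinyorwik
If borrowed from Yorev 'dingurwig' after the early changes, it would undergo only the recent ones:
  rule 3 (pre-rhotic lowering): dingurwig → dingorwig
  rule 4 (vowel merger): no change (dingorwig)
  rule 5 (pre-nasal raising): no change (dingorwig)
  ⇒ as a loan: dingorwig
Rimola 'dingorwig' matches the loan outcome 'dingorwig', not the inherited 'dinyorwik' — it skipped the early Rimola changes, so it was borrowed from Yorev.

borrowed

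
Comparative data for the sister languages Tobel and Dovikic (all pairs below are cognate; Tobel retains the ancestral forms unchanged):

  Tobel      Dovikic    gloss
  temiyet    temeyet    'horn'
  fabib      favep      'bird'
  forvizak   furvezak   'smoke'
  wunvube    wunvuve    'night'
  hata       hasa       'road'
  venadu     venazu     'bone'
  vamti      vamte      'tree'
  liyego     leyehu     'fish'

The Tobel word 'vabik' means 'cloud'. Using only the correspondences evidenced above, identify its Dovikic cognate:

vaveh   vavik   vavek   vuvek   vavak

fabib ~ favep — Tobel b corresponds to Dovikic v between vowels (before a front vowel).
temiyet ~ temeyet, forvizak ~ furvezak — Tobel i corresponds to Dovikic e after a consonant, before a consonant other than r, m, n, p, b, f, v.
Applying these to Tobel 'vabik':
  vabik → vavik   (b→v between vowels (before a front vowel))
  vavik → vavek   (i→e after a consonant, before a consonant other than r, m, n, p, b, f, v)
So the Dovikic cognate is 'vavek'.

vavek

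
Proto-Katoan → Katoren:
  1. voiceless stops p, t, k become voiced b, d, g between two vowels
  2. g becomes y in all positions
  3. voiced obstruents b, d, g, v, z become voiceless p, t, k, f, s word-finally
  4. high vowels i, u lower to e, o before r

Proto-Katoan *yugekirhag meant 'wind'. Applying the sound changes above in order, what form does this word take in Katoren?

Katoren: start from *yugekirhag.
  rule 1 (intervocalic voicing): yugekirhag → yugegirhag
  rule 2 (unconditioned shift): yugegirhag → yuyeyirhay
  rule 3: no change — yuyeyirhay
  rule 4 (pre-rhotic lowering): yuyeyirhay → yuyeyerhay
  ⇒ Katoren yuyeyerhay

yuyeyerhay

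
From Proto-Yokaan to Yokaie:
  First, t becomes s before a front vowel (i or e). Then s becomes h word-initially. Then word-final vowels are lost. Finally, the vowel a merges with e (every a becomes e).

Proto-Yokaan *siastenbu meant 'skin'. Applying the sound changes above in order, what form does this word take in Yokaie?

Yokaie: *siastenbu > siassenbu > hiassenbu > hiassenb > hiessenb  (by palatalisation, debuccalisation, apocope, vowel merger)

hiessenb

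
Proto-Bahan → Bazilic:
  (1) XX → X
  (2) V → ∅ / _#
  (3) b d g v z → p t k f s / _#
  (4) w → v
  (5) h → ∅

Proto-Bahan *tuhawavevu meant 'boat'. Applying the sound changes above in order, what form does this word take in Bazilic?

Bazilic: start from *tuhawavevu.
  rule 1: no change — tuhawavevu
  rule 2 (apocope): tuhawavevu → tuhawavev
  rule 3 (final devoicing): tuhawavev → tuhawavef
  rule 4 (unconditioned shift): tuhawavef → tuhavavef
  rule 5 (h-loss): tuhavavef → tuavavef
  ⇒ Bazilic tuavavef

tuavavef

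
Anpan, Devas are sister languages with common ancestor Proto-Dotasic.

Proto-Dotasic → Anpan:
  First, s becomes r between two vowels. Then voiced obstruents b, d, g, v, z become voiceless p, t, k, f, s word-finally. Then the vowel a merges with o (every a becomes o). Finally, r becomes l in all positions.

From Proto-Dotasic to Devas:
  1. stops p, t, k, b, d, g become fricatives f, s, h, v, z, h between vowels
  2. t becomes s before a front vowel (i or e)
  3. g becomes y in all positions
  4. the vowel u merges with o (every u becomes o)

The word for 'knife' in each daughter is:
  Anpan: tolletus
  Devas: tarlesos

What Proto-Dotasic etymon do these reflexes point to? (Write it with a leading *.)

Position 3: Anpan has l, Devas has r. Devas preserves r here (none of its changes turn any other segment into r), so the proto-segment is *r.
Position 2: Anpan has o, Devas has a. Devas preserves a here (none of its changes turn any other segment into a), so the proto-segment is *a.
This points to *tarletus. Verify forward in each daughter:
Anpan: *tarletus > torletus > tolletus  (by vowel merger, unconditioned shift)
Devas: *tarletus
  tarletus → tarlesus   [intervocalic lenition]
  tarlesus (rule 2 does not apply)
  tarlesus (rule 3 does not apply)
  tarlesus → tarlesos   [vowel merger]
  giving Devas tarlesos.
*tarletus is the unique common source.

*tarletus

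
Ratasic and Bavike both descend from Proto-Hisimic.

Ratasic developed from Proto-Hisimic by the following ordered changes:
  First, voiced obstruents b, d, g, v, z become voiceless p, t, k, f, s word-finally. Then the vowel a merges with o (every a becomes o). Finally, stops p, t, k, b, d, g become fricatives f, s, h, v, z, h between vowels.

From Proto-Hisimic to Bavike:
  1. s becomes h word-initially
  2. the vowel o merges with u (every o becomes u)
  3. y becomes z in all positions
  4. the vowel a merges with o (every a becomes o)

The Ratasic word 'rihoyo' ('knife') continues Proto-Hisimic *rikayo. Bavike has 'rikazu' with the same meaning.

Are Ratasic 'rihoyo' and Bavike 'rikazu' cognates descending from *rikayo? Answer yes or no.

Derive the expected Bavike reflex of *rikayo:
Bavike: *rikayo
  rikayo (rule 1 does not apply)
  rikayo → rikayu   [vowel merger]
  rikayu → rikazu   [unconditioned shift]
  rikazu → rikozu   [vowel merger]
  giving Bavike rikozu.
The regular Bavike reflex would be 'rikozu', but the attested form is 'rikazu'. The correspondence is irregular, so they are not cognates (the Bavike form has a different source).

no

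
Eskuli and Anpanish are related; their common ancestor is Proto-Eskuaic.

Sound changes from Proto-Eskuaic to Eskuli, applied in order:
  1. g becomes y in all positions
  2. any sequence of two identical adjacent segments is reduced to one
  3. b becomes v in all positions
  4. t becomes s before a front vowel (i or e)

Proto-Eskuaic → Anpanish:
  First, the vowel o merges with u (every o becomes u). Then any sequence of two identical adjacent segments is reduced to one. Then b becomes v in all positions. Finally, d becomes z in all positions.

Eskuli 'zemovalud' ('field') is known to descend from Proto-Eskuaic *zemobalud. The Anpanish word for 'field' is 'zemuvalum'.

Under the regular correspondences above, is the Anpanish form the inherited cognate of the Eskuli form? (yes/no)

no

Derive the expected Anpanish reflex of *zemobalud:
Anpanish: *zemobalud
  zemobalud → zemubalud   [vowel merger]
  zemubalud (rule 2 does not apply)
  zemubalud → zemuvalud   [unconditioned shift]
  zemuvalud → zemuvaluz   [unconditioned shift]
  giving Anpanish zemuvaluz.
The regular Anpanish reflex would be 'zemuvaluz', but the attested form is 'zemuvalum'. The correspondence is irregular, so they are not cognates (the Anpanish form has a different source).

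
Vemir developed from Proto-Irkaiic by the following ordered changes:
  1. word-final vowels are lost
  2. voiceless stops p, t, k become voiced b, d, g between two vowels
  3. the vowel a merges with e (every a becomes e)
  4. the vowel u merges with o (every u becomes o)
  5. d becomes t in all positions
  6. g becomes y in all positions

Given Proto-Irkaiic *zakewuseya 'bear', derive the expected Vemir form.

zeyewosey

Vemir: start from *zakewuseya.
  rule 1 (apocope): zakewuseya → zakewusey
  rule 2 (intervocalic voicing): zakewusey → zagewusey
  rule 3 (vowel merger): zagewusey → zegewusey
  rule 4 (vowel merger): zegewusey → zegewosey
  rule 5: no change — zegewosey
  rule 6 (unconditioned shift): zegewosey → zeyewosey
  ⇒ Vemir zeyewosey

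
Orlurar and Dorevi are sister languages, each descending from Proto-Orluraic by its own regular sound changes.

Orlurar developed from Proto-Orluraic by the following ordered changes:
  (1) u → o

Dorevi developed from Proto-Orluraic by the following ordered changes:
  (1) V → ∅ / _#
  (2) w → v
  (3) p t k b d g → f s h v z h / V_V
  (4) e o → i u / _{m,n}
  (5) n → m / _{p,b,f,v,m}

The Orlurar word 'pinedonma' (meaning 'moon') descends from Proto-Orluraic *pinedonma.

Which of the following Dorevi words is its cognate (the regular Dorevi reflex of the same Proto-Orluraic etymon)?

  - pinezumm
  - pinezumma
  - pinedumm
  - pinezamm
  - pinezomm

pinezumm

Dorevi: start from *pinedonma.
  rule 1 (apocope): pinedonma → pinedonm
  rule 2: no change — pinedonm
  rule 3 (intervocalic lenition): pinedonm → pinezonm
  rule 4 (pre-nasal raising): pinezonm → pinezunm
  rule 5 (nasal place assimilation): pinezunm → pinezumm
  ⇒ Dorevi pinezumm
Among the options, 'pinezumm' alone shows every Dorevi change applied in order.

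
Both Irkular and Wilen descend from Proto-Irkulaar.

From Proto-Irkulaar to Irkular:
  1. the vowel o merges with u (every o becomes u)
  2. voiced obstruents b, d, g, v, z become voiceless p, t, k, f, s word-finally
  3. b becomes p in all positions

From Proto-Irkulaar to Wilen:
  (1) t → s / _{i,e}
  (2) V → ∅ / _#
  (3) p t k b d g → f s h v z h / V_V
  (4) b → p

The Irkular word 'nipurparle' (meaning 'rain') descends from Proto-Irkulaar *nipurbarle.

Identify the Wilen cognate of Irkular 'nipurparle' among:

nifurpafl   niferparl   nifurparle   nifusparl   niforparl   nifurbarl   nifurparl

nifurparl

Wilen: *nipurbarle > nipurbarl > nifurbarl > nifurparl  (by apocope, intervocalic lenition, unconditioned shift)
Only 'nifurparl' matches the regular Wilen development of *nipurbarle.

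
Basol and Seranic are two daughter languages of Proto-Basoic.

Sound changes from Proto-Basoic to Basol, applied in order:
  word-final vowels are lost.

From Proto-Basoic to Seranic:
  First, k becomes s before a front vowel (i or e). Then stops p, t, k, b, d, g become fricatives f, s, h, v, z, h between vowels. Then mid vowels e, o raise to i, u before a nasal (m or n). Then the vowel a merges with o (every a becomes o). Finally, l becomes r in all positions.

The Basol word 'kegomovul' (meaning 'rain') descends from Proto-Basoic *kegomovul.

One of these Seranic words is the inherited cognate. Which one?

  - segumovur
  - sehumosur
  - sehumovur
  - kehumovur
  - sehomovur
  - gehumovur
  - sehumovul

Seranic: *kegomovul
  kegomovul → segomovul   [palatalisation]
  segomovul → sehomovul   [intervocalic lenition]
  sehomovul → sehumovul   [pre-nasal raising]
  sehumovul (rule 4 does not apply)
  sehumovul → sehumovur   [unconditioned shift]
  giving Seranic sehumovur.
The other candidates each miss or misapply at least one Seranic change.

sehumovur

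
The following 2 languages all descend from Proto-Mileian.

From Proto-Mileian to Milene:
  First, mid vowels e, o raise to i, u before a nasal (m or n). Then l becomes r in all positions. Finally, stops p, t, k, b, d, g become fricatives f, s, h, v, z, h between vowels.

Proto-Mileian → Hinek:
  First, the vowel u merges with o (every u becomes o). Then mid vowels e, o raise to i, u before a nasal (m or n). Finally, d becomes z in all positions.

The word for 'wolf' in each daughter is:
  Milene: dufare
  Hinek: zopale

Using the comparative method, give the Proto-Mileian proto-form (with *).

Position 2: Milene has u, Hinek has o. Taking the neighbouring segments as reconstructed: Milene u can only go back to *u; Hinek o could go back to *o or *u — the one source consistent with every daughter is *u.
Position 1: Milene has d, Hinek has z. Milene preserves d here (none of its changes turn any other segment into d), so the proto-segment is *d.
Position 3: Milene has f, Hinek has p. Hinek preserves p here (none of its changes turn any other segment into p), so the proto-segment is *p.
Continuing position by position gives *dupale; check it forward:
Milene: *dupale
  dupale (rule 1 does not apply)
  dupale → dupare   [unconditioned shift]
  dupare → dufare   [intervocalic lenition]
  giving Milene dufare.
Hinek: *dupale
  dupale → dopale   [vowel merger]
  dopale (rule 2 does not apply)
  dopale → zopale   [unconditioned shift]
  giving Hinek zopale.
No other proto-form is consistent with every reflex, so the reconstruction is *dupale.

*dupale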